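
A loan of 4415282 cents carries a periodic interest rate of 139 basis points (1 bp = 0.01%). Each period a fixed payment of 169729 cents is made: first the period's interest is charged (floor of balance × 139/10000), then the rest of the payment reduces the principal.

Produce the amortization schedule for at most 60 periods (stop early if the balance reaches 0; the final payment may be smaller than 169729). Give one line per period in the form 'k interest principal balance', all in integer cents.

1. interest=⌊4415282·139/10000⌋=61372; principal=169729-61372=108357; balance=4415282-108357=4306925
2. interest=⌊4306925·139/10000⌋=59866; principal=169729-59866=109863; balance=4306925-109863=4197062
3. interest=⌊4197062·139/10000⌋=58339; principal=169729-58339=111390; balance=4197062-111390=4085672
4. interest=⌊4085672·139/10000⌋=56790; principal=169729-56790=112939; balance=4085672-112939=3972733
5. interest=⌊3972733·139/10000⌋=55220; principal=169729-55220=114509; balance=3972733-114509=3858224
6. interest=⌊3858224·139/10000⌋=53629; principal=169729-53629=116100; balance=3858224-116100=3742124
7. interest=⌊3742124·139/10000⌋=52015; principal=169729-52015=117714; balance=3742124-117714=3624410
8. interest=⌊3624410·139/10000⌋=50379; principal=169729-50379=119350; balance=3624410-119350=3505060
9. interest=⌊3505060·139/10000⌋=48720; principal=169729-48720=121009; balance=3505060-121009=3384051
10. interest=⌊3384051·139/10000⌋=47038; principal=169729-47038=122691; balance=3384051-122691=3261360
11. interest=⌊3261360·139/10000⌋=45332; principal=169729-45332=124397; balance=3261360-124397=3136963
12. interest=⌊3136963·139/10000⌋=43603; principal=169729-43603=126126; balance=3136963-126126=3010837
13. interest=⌊3010837·139/10000⌋=41850; principal=169729-41850=127879; balance=3010837-127879=2882958
14. interest=⌊2882958·139/10000⌋=40073; principal=169729-40073=129656; balance=2882958-129656=2753302
15. interest=⌊2753302·139/10000⌋=38270; principal=169729-38270=131459; balance=2753302-131459=2621843
16. interest=⌊2621843·139/10000⌋=36443; principal=169729-36443=133286; balance=2621843-133286=2488557
17. interest=⌊2488557·139/10000⌋=34590; principal=169729-34590=135139; balance=2488557-135139=2353418
18. interest=⌊2353418·139/10000⌋=32712; principal=169729-32712=137017; balance=2353418-137017=2216401
19. interest=⌊2216401·139/10000⌋=30807; principal=169729-30807=138922; balance=2216401-138922=2077479
20. interest=⌊2077479·139/10000⌋=28876; principal=169729-28876=140853; balance=2077479-140853=1936626
21. interest=⌊1936626·139/10000⌋=26919; principal=169729-26919=142810; balance=1936626-142810=1793816
22. interest=⌊1793816·139/10000⌋=24934; principal=169729-24934=144795; balance=1793816-144795=1649021
23. interest=⌊1649021·139/10000⌋=22921; principal=169729-22921=146808; balance=1649021-146808=1502213
24. interest=⌊1502213·139/10000⌋=20880; principal=169729-20880=148849; balance=1502213-148849=1353364
25. interest=⌊1353364·139/10000⌋=18811; principal=169729-18811=150918; balance=1353364-150918=1202446
26. interest=⌊1202446·139/10000⌋=16713; principal=169729-16713=153016; balance=1202446-153016=1049430
27. interest=⌊1049430·139/10000⌋=14587; principal=169729-14587=155142; balance=1049430-155142=894288
28. interest=⌊894288·139/10000⌋=12430; principal=169729-12430=157299; balance=894288-157299=736989
29. interest=⌊736989·139/10000⌋=10244; principal=169729-10244=159485; balance=736989-159485=577504
30. interest=⌊577504·139/10000⌋=8027; principal=169729-8027=161702; balance=577504-161702=415802
31. interest=⌊415802·139/10000⌋=5779; principal=169729-5779=163950; balance=415802-163950=251852
32. interest=⌊251852·139/10000⌋=3500; principal=169729-3500=166229; balance=251852-166229=85623
33. interest=⌊85623·139/10000⌋=1190; principal=min(169729-1190,85623)=85623; balance=85623-85623=0

1 61372 108357 4306925
2 59866 109863 4197062
3 58339 111390 4085672
4 56790 112939 3972733
5 55220 114509 3858224
6 53629 116100 3742124
7 52015 117714 3624410
8 50379 119350 3505060
9 48720 121009 3384051
10 47038 122691 3261360
11 45332 124397 3136963
12 43603 126126 3010837
13 41850 127879 2882958
14 40073 129656 2753302
15 38270 131459 2621843
16 36443 133286 2488557
17 34590 135139 2353418
18 32712 137017 2216401
19 30807 138922 2077479
20 28876 140853 1936626
21 26919 142810 1793816
22 24934 144795 1649021
23 22921 146808 1502213
24 20880 148849 1353364
25 18811 150918 1202446
26 16713 153016 1049430
27 14587 155142 894288
28 12430 157299 736989
29 10244 159485 577504
30 8027 161702 415802
31 5779 163950 251852
32 3500 166229 85623
33 1190 85623 0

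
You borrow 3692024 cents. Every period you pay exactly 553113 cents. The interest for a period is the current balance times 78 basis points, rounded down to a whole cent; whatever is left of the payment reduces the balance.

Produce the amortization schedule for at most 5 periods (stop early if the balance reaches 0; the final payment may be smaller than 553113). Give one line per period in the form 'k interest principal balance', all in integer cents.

1. interest=⌊3692024·78/10000⌋=28797; principal=553113-28797=524316; balance=3692024-524316=3167708
2. interest=⌊3167708·78/10000⌋=24708; principal=553113-24708=528405; balance=3167708-528405=2639303
3. interest=⌊2639303·78/10000⌋=20586; principal=553113-20586=532527; balance=2639303-532527=2106776
4. interest=⌊2106776·78/10000⌋=16432; principal=553113-16432=536681; balance=2106776-536681=1570095
5. interest=⌊1570095·78/10000⌋=12246; principal=553113-12246=540867; balance=1570095-540867=1029228

1 28797 524316 3167708
2 24708 528405 2639303
3 20586 532527 2106776
4 16432 536681 1570095
5 12246 540867 1029228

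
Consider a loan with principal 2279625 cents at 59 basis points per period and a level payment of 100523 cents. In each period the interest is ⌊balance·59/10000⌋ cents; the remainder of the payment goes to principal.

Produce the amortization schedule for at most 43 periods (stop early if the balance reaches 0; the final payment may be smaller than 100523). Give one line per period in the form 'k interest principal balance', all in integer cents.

1 13449 87074 2192551
2 12936 87587 2104964
3 12419 88104 2016860
4 11899 88624 1928236
5 11376 89147 1839089
6 10850 89673 1749416
7 10321 90202 1659214
8 9789 90734 1568480
9 9254 91269 1477211
10 8715 91808 1385403
11 8173 92350 1293053
12 7629 92894 1200159
13 7080 93443 1106716
14 6529 93994 1012722
15 5975 94548 918174
16 5417 95106 823068
17 4856 95667 727401
18 4291 96232 631169
19 3723 96800 534369
20 3152 97371 436998
21 2578 97945 339053
22 2000 98523 240530
23 1419 99104 141426
24 834 99689 41737
25 246 41737 0

1. interest=⌊2279625·59/10000⌋=13449; principal=100523-13449=87074; balance=2279625-87074=2192551
2. interest=⌊2192551·59/10000⌋=12936; principal=100523-12936=87587; balance=2192551-87587=2104964
3. interest=⌊2104964·59/10000⌋=12419; principal=100523-12419=88104; balance=2104964-88104=2016860
4. interest=⌊2016860·59/10000⌋=11899; principal=100523-11899=88624; balance=2016860-88624=1928236
5. interest=⌊1928236·59/10000⌋=11376; principal=100523-11376=89147; balance=1928236-89147=1839089
6. interest=⌊1839089·59/10000⌋=10850; principal=100523-10850=89673; balance=1839089-89673=1749416
7. interest=⌊1749416·59/10000⌋=10321; principal=100523-10321=90202; balance=1749416-90202=1659214
8. interest=⌊1659214·59/10000⌋=9789; principal=100523-9789=90734; balance=1659214-90734=1568480
9. interest=⌊1568480·59/10000⌋=9254; principal=100523-9254=91269; balance=1568480-91269=1477211
10. interest=⌊1477211·59/10000⌋=8715; principal=100523-8715=91808; balance=1477211-91808=1385403
11. interest=⌊1385403·59/10000⌋=8173; principal=100523-8173=92350; balance=1385403-92350=1293053
12. interest=⌊1293053·59/10000⌋=7629; principal=100523-7629=92894; balance=1293053-92894=1200159
13. interest=⌊1200159·59/10000⌋=7080; principal=100523-7080=93443; balance=1200159-93443=1106716
14. interest=⌊1106716·59/10000⌋=6529; principal=100523-6529=93994; balance=1106716-93994=1012722
15. interest=⌊1012722·59/10000⌋=5975; principal=100523-5975=94548; balance=1012722-94548=918174
16. interest=⌊918174·59/10000⌋=5417; principal=100523-5417=95106; balance=918174-95106=823068
17. interest=⌊823068·59/10000⌋=4856; principal=100523-4856=95667; balance=823068-95667=727401
18. interest=⌊727401·59/10000⌋=4291; principal=100523-4291=96232; balance=727401-96232=631169
19. interest=⌊631169·59/10000⌋=3723; principal=100523-3723=96800; balance=631169-96800=534369
20. interest=⌊534369·59/10000⌋=3152; principal=100523-3152=97371; balance=534369-97371=436998
21. interest=⌊436998·59/10000⌋=2578; principal=100523-2578=97945; balance=436998-97945=339053
22. interest=⌊339053·59/10000⌋=2000; principal=100523-2000=98523; balance=339053-98523=240530
23. interest=⌊240530·59/10000⌋=1419; principal=100523-1419=99104; balance=240530-99104=141426
24. interest=⌊141426·59/10000⌋=834; principal=100523-834=99689; balance=141426-99689=41737
25. interest=⌊41737·59/10000⌋=246; principal=min(100523-246,41737)=41737; balance=41737-41737=0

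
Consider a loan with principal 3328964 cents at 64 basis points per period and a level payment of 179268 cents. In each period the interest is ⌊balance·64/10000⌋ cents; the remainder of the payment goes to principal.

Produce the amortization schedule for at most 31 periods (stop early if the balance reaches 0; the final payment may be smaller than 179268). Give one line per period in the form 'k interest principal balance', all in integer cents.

1 21305 157963 3171001
2 20294 158974 3012027
3 19276 159992 2852035
4 18253 161015 2691020
5 17222 162046 2528974
6 16185 163083 2365891
7 15141 164127 2201764
8 14091 165177 2036587
9 13034 166234 1870353
10 11970 167298 1703055
11 10899 168369 1534686
12 9821 169447 1365239
13 8737 170531 1194708
14 7646 171622 1023086
15 6547 172721 850365
16 5442 173826 676539
17 4329 174939 501600
18 3210 176058 325542
19 2083 177185 148357
20 949 148357 0

1. interest=⌊3328964·64/10000⌋=21305; principal=179268-21305=157963; balance=3328964-157963=3171001
2. interest=⌊3171001·64/10000⌋=20294; principal=179268-20294=158974; balance=3171001-158974=3012027
3. interest=⌊3012027·64/10000⌋=19276; principal=179268-19276=159992; balance=3012027-159992=2852035
4. interest=⌊2852035·64/10000⌋=18253; principal=179268-18253=161015; balance=2852035-161015=2691020
5. interest=⌊2691020·64/10000⌋=17222; principal=179268-17222=162046; balance=2691020-162046=2528974
6. interest=⌊2528974·64/10000⌋=16185; principal=179268-16185=163083; balance=2528974-163083=2365891
7. interest=⌊2365891·64/10000⌋=15141; principal=179268-15141=164127; balance=2365891-164127=2201764
8. interest=⌊2201764·64/10000⌋=14091; principal=179268-14091=165177; balance=2201764-165177=2036587
9. interest=⌊2036587·64/10000⌋=13034; principal=179268-13034=166234; balance=2036587-166234=1870353
10. interest=⌊1870353·64/10000⌋=11970; principal=179268-11970=167298; balance=1870353-167298=1703055
11. interest=⌊1703055·64/10000⌋=10899; principal=179268-10899=168369; balance=1703055-168369=1534686
12. interest=⌊1534686·64/10000⌋=9821; principal=179268-9821=169447; balance=1534686-169447=1365239
13. interest=⌊1365239·64/10000⌋=8737; principal=179268-8737=170531; balance=1365239-170531=1194708
14. interest=⌊1194708·64/10000⌋=7646; principal=179268-7646=171622; balance=1194708-171622=1023086
15. interest=⌊1023086·64/10000⌋=6547; principal=179268-6547=172721; balance=1023086-172721=850365
16. interest=⌊850365·64/10000⌋=5442; principal=179268-5442=173826; balance=850365-173826=676539
17. interest=⌊676539·64/10000⌋=4329; principal=179268-4329=174939; balance=676539-174939=501600
18. interest=⌊501600·64/10000⌋=3210; principal=179268-3210=176058; balance=501600-176058=325542
19. interest=⌊325542·64/10000⌋=2083; principal=179268-2083=177185; balance=325542-177185=148357
20. interest=⌊148357·64/10000⌋=949; principal=min(179268-949,148357)=148357; balance=148357-148357=0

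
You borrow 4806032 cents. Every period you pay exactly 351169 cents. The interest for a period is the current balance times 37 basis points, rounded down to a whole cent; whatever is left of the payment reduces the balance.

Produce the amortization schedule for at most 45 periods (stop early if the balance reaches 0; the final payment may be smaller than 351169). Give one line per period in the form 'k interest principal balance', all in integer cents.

1. interest=⌊4806032·37/10000⌋=17782; principal=351169-17782=333387; balance=4806032-333387=4472645
2. interest=⌊4472645·37/10000⌋=16548; principal=351169-16548=334621; balance=4472645-334621=4138024
3. interest=⌊4138024·37/10000⌋=15310; principal=351169-15310=335859; balance=4138024-335859=3802165
4. interest=⌊3802165·37/10000⌋=14068; principal=351169-14068=337101; balance=3802165-337101=3465064
5. interest=⌊3465064·37/10000⌋=12820; principal=351169-12820=338349; balance=3465064-338349=3126715
6. interest=⌊3126715·37/10000⌋=11568; principal=351169-11568=339601; balance=3126715-339601=2787114
7. interest=⌊2787114·37/10000⌋=10312; principal=351169-10312=340857; balance=2787114-340857=2446257
8. interest=⌊2446257·37/10000⌋=9051; principal=351169-9051=342118; balance=2446257-342118=2104139
9. interest=⌊2104139·37/10000⌋=7785; principal=351169-7785=343384; balance=2104139-343384=1760755
10. interest=⌊1760755·37/10000⌋=6514; principal=351169-6514=344655; balance=1760755-344655=1416100
11. interest=⌊1416100·37/10000⌋=5239; principal=351169-5239=345930; balance=1416100-345930=1070170
12. interest=⌊1070170·37/10000⌋=3959; principal=351169-3959=347210; balance=1070170-347210=722960
13. interest=⌊722960·37/10000⌋=2674; principal=351169-2674=348495; balance=722960-348495=374465
14. interest=⌊374465·37/10000⌋=1385; principal=351169-1385=349784; balance=374465-349784=24681
15. interest=⌊24681·37/10000⌋=91; principal=min(351169-91,24681)=24681; balance=24681-24681=0

1 17782 333387 4472645
2 16548 334621 4138024
3 15310 335859 3802165
4 14068 337101 3465064
5 12820 338349 3126715
6 11568 339601 2787114
7 10312 340857 2446257
8 9051 342118 2104139
9 7785 343384 1760755
10 6514 344655 1416100
11 5239 345930 1070170
12 3959 347210 722960
13 2674 348495 374465
14 1385 349784 24681
15 91 24681 0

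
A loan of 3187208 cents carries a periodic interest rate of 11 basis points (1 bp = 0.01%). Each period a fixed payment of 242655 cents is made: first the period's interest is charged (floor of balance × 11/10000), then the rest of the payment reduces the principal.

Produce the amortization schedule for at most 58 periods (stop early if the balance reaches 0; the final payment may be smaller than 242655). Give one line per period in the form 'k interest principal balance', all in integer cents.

1. interest=⌊3187208·11/10000⌋=3505; principal=242655-3505=239150; balance=3187208-239150=2948058
2. interest=⌊2948058·11/10000⌋=3242; principal=242655-3242=239413; balance=2948058-239413=2708645
3. interest=⌊2708645·11/10000⌋=2979; principal=242655-2979=239676; balance=2708645-239676=2468969
4. interest=⌊2468969·11/10000⌋=2715; principal=242655-2715=239940; balance=2468969-239940=2229029
5. interest=⌊2229029·11/10000⌋=2451; principal=242655-2451=240204; balance=2229029-240204=1988825
6. interest=⌊1988825·11/10000⌋=2187; principal=242655-2187=240468; balance=1988825-240468=1748357
7. interest=⌊1748357·11/10000⌋=1923; principal=242655-1923=240732; balance=1748357-240732=1507625
8. interest=⌊1507625·11/10000⌋=1658; principal=242655-1658=240997; balance=1507625-240997=1266628
9. interest=⌊1266628·11/10000⌋=1393; principal=242655-1393=241262; balance=1266628-241262=1025366
10. interest=⌊1025366·11/10000⌋=1127; principal=242655-1127=241528; balance=1025366-241528=783838
11. interest=⌊783838·11/10000⌋=862; principal=242655-862=241793; balance=783838-241793=542045
12. interest=⌊542045·11/10000⌋=596; principal=242655-596=242059; balance=542045-242059=299986
13. interest=⌊299986·11/10000⌋=329; principal=242655-329=242326; balance=299986-242326=57660
14. interest=⌊57660·11/10000⌋=63; principal=min(242655-63,57660)=57660; balance=57660-57660=0

1 3505 239150 2948058
2 3242 239413 2708645
3 2979 239676 2468969
4 2715 239940 2229029
5 2451 240204 1988825
6 2187 240468 1748357
7 1923 240732 1507625
8 1658 240997 1266628
9 1393 241262 1025366
10 1127 241528 783838
11 862 241793 542045
12 596 242059 299986
13 329 242326 57660
14 63 57660 0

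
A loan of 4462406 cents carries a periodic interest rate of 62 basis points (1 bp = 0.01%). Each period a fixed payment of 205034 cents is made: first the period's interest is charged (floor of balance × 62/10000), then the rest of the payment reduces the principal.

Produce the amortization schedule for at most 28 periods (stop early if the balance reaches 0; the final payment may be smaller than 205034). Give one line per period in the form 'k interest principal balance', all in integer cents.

1 27666 177368 4285038
2 26567 178467 4106571
3 25460 179574 3926997
4 24347 180687 3746310
5 23227 181807 3564503
6 22099 182935 3381568
7 20965 184069 3197499
8 19824 185210 3012289
9 18676 186358 2825931
10 17520 187514 2638417
11 16358 188676 2449741
12 15188 189846 2259895
13 14011 191023 2068872
14 12827 192207 1876665
15 11635 193399 1683266
16 10436 194598 1488668
17 9229 195805 1292863
18 8015 197019 1095844
19 6794 198240 897604
20 5565 199469 698135
21 4328 200706 497429
22 3084 201950 295479
23 1831 203203 92276
24 572 92276 0

1. interest=⌊4462406·62/10000⌋=27666; principal=205034-27666=177368; balance=4462406-177368=4285038
2. interest=⌊4285038·62/10000⌋=26567; principal=205034-26567=178467; balance=4285038-178467=4106571
3. interest=⌊4106571·62/10000⌋=25460; principal=205034-25460=179574; balance=4106571-179574=3926997
4. interest=⌊3926997·62/10000⌋=24347; principal=205034-24347=180687; balance=3926997-180687=3746310
5. interest=⌊3746310·62/10000⌋=23227; principal=205034-23227=181807; balance=3746310-181807=3564503
6. interest=⌊3564503·62/10000⌋=22099; principal=205034-22099=182935; balance=3564503-182935=3381568
7. interest=⌊3381568·62/10000⌋=20965; principal=205034-20965=184069; balance=3381568-184069=3197499
8. interest=⌊3197499·62/10000⌋=19824; principal=205034-19824=185210; balance=3197499-185210=3012289
9. interest=⌊3012289·62/10000⌋=18676; principal=205034-18676=186358; balance=3012289-186358=2825931
10. interest=⌊2825931·62/10000⌋=17520; principal=205034-17520=187514; balance=2825931-187514=2638417
11. interest=⌊2638417·62/10000⌋=16358; principal=205034-16358=188676; balance=2638417-188676=2449741
12. interest=⌊2449741·62/10000⌋=15188; principal=205034-15188=189846; balance=2449741-189846=2259895
13. interest=⌊2259895·62/10000⌋=14011; principal=205034-14011=191023; balance=2259895-191023=2068872
14. interest=⌊2068872·62/10000⌋=12827; principal=205034-12827=192207; balance=2068872-192207=1876665
15. interest=⌊1876665·62/10000⌋=11635; principal=205034-11635=193399; balance=1876665-193399=1683266
16. interest=⌊1683266·62/10000⌋=10436; principal=205034-10436=194598; balance=1683266-194598=1488668
17. interest=⌊1488668·62/10000⌋=9229; principal=205034-9229=195805; balance=1488668-195805=1292863
18. interest=⌊1292863·62/10000⌋=8015; principal=205034-8015=197019; balance=1292863-197019=1095844
19. interest=⌊1095844·62/10000⌋=6794; principal=205034-6794=198240; balance=1095844-198240=897604
20. interest=⌊897604·62/10000⌋=5565; principal=205034-5565=199469; balance=897604-199469=698135
21. interest=⌊698135·62/10000⌋=4328; principal=205034-4328=200706; balance=698135-200706=497429
22. interest=⌊497429·62/10000⌋=3084; principal=205034-3084=201950; balance=497429-201950=295479
23. interest=⌊295479·62/10000⌋=1831; principal=205034-1831=203203; balance=295479-203203=92276
24. interest=⌊92276·62/10000⌋=572; principal=min(205034-572,92276)=92276; balance=92276-92276=0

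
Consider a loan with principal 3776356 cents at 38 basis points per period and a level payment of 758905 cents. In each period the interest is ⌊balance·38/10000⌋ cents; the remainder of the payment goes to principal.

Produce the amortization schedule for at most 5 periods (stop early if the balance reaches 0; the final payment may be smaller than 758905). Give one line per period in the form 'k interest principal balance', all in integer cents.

1. interest=⌊3776356·38/10000⌋=14350; principal=758905-14350=744555; balance=3776356-744555=3031801
2. interest=⌊3031801·38/10000⌋=11520; principal=758905-11520=747385; balance=3031801-747385=2284416
3. interest=⌊2284416·38/10000⌋=8680; principal=758905-8680=750225; balance=2284416-750225=1534191
4. interest=⌊1534191·38/10000⌋=5829; principal=758905-5829=753076; balance=1534191-753076=781115
5. interest=⌊781115·38/10000⌋=2968; principal=758905-2968=755937; balance=781115-755937=25178

1 14350 744555 3031801
2 11520 747385 2284416
3 8680 750225 1534191
4 5829 753076 781115
5 2968 755937 25178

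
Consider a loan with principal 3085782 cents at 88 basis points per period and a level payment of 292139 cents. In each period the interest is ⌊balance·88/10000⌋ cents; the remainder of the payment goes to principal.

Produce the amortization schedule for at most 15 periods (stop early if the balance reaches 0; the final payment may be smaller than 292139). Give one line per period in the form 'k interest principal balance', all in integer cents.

1 27154 264985 2820797
2 24823 267316 2553481
3 22470 269669 2283812
4 20097 272042 2011770
5 17703 274436 1737334
6 15288 276851 1460483
7 12852 279287 1181196
8 10394 281745 899451
9 7915 284224 615227
10 5413 286726 328501
11 2890 289249 39252
12 345 39252 0

1. interest=⌊3085782·88/10000⌋=27154; principal=292139-27154=264985; balance=3085782-264985=2820797
2. interest=⌊2820797·88/10000⌋=24823; principal=292139-24823=267316; balance=2820797-267316=2553481
3. interest=⌊2553481·88/10000⌋=22470; principal=292139-22470=269669; balance=2553481-269669=2283812
4. interest=⌊2283812·88/10000⌋=20097; principal=292139-20097=272042; balance=2283812-272042=2011770
5. interest=⌊2011770·88/10000⌋=17703; principal=292139-17703=274436; balance=2011770-274436=1737334
6. interest=⌊1737334·88/10000⌋=15288; principal=292139-15288=276851; balance=1737334-276851=1460483
7. interest=⌊1460483·88/10000⌋=12852; principal=292139-12852=279287; balance=1460483-279287=1181196
8. interest=⌊1181196·88/10000⌋=10394; principal=292139-10394=281745; balance=1181196-281745=899451
9. interest=⌊899451·88/10000⌋=7915; principal=292139-7915=284224; balance=899451-284224=615227
10. interest=⌊615227·88/10000⌋=5413; principal=292139-5413=286726; balance=615227-286726=328501
11. interest=⌊328501·88/10000⌋=2890; principal=292139-2890=289249; balance=328501-289249=39252
12. interest=⌊39252·88/10000⌋=345; principal=min(292139-345,39252)=39252; balance=39252-39252=0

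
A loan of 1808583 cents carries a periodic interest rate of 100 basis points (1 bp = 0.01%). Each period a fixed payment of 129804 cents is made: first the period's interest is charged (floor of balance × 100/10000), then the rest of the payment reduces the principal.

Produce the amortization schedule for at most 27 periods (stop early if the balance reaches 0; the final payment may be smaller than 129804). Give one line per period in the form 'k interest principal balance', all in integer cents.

1 18085 111719 1696864
2 16968 112836 1584028
3 15840 113964 1470064
4 14700 115104 1354960
5 13549 116255 1238705
6 12387 117417 1121288
7 11212 118592 1002696
8 10026 119778 882918
9 8829 120975 761943
10 7619 122185 639758
11 6397 123407 516351
12 5163 124641 391710
13 3917 125887 265823
14 2658 127146 138677
15 1386 128418 10259
16 102 10259 0

1. interest=⌊1808583·100/10000⌋=18085; principal=129804-18085=111719; balance=1808583-111719=1696864
2. interest=⌊1696864·100/10000⌋=16968; principal=129804-16968=112836; balance=1696864-112836=1584028
3. interest=⌊1584028·100/10000⌋=15840; principal=129804-15840=113964; balance=1584028-113964=1470064
4. interest=⌊1470064·100/10000⌋=14700; principal=129804-14700=115104; balance=1470064-115104=1354960
5. interest=⌊1354960·100/10000⌋=13549; principal=129804-13549=116255; balance=1354960-116255=1238705
6. interest=⌊1238705·100/10000⌋=12387; principal=129804-12387=117417; balance=1238705-117417=1121288
7. interest=⌊1121288·100/10000⌋=11212; principal=129804-11212=118592; balance=1121288-118592=1002696
8. interest=⌊1002696·100/10000⌋=10026; principal=129804-10026=119778; balance=1002696-119778=882918
9. interest=⌊882918·100/10000⌋=8829; principal=129804-8829=120975; balance=882918-120975=761943
10. interest=⌊761943·100/10000⌋=7619; principal=129804-7619=122185; balance=761943-122185=639758
11. interest=⌊639758·100/10000⌋=6397; principal=129804-6397=123407; balance=639758-123407=516351
12. interest=⌊516351·100/10000⌋=5163; principal=129804-5163=124641; balance=516351-124641=391710
13. interest=⌊391710·100/10000⌋=3917; principal=129804-3917=125887; balance=391710-125887=265823
14. interest=⌊265823·100/10000⌋=2658; principal=129804-2658=127146; balance=265823-127146=138677
15. interest=⌊138677·100/10000⌋=1386; principal=129804-1386=128418; balance=138677-128418=10259
16. interest=⌊10259·100/10000⌋=102; principal=min(129804-102,10259)=10259; balance=10259-10259=0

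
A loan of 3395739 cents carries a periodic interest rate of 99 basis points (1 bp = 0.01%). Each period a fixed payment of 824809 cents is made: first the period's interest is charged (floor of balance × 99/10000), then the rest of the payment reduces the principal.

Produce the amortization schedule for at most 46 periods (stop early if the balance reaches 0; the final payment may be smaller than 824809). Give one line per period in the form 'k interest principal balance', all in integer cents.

1 33617 791192 2604547
2 25785 799024 1805523
3 17874 806935 998588
4 9886 814923 183665
5 1818 183665 0

1. interest=⌊3395739·99/10000⌋=33617; principal=824809-33617=791192; balance=3395739-791192=2604547
2. interest=⌊2604547·99/10000⌋=25785; principal=824809-25785=799024; balance=2604547-799024=1805523
3. interest=⌊1805523·99/10000⌋=17874; principal=824809-17874=806935; balance=1805523-806935=998588
4. interest=⌊998588·99/10000⌋=9886; principal=824809-9886=814923; balance=998588-814923=183665
5. interest=⌊183665·99/10000⌋=1818; principal=min(824809-1818,183665)=183665; balance=183665-183665=0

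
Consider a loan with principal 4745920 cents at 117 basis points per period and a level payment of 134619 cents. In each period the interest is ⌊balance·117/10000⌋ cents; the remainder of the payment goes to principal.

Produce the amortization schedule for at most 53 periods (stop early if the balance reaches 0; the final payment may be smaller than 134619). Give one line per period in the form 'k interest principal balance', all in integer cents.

1. interest=⌊4745920·117/10000⌋=55527; principal=134619-55527=79092; balance=4745920-79092=4666828
2. interest=⌊4666828·117/10000⌋=54601; principal=134619-54601=80018; balance=4666828-80018=4586810
3. interest=⌊4586810·117/10000⌋=53665; principal=134619-53665=80954; balance=4586810-80954=4505856
4. interest=⌊4505856·117/10000⌋=52718; principal=134619-52718=81901; balance=4505856-81901=4423955
5. interest=⌊4423955·117/10000⌋=51760; principal=134619-51760=82859; balance=4423955-82859=4341096
6. interest=⌊4341096·117/10000⌋=50790; principal=134619-50790=83829; balance=4341096-83829=4257267
7. interest=⌊4257267·117/10000⌋=49810; principal=134619-49810=84809; balance=4257267-84809=4172458
8. interest=⌊4172458·117/10000⌋=48817; principal=134619-48817=85802; balance=4172458-85802=4086656
9. interest=⌊4086656·117/10000⌋=47813; principal=134619-47813=86806; balance=4086656-86806=3999850
10. interest=⌊3999850·117/10000⌋=46798; principal=134619-46798=87821; balance=3999850-87821=3912029
11. interest=⌊3912029·117/10000⌋=45770; principal=134619-45770=88849; balance=3912029-88849=3823180
12. interest=⌊3823180·117/10000⌋=44731; principal=134619-44731=89888; balance=3823180-89888=3733292
13. interest=⌊3733292·117/10000⌋=43679; principal=134619-43679=90940; balance=3733292-90940=3642352
14. interest=⌊3642352·117/10000⌋=42615; principal=134619-42615=92004; balance=3642352-92004=3550348
15. interest=⌊3550348·117/10000⌋=41539; principal=134619-41539=93080; balance=3550348-93080=3457268
16. interest=⌊3457268·117/10000⌋=40450; principal=134619-40450=94169; balance=3457268-94169=3363099
17. interest=⌊3363099·117/10000⌋=39348; principal=134619-39348=95271; balance=3363099-95271=3267828
18. interest=⌊3267828·117/10000⌋=38233; principal=134619-38233=96386; balance=3267828-96386=3171442
19. interest=⌊3171442·117/10000⌋=37105; principal=134619-37105=97514; balance=3171442-97514=3073928
20. interest=⌊3073928·117/10000⌋=35964; principal=134619-35964=98655; balance=3073928-98655=2975273
21. interest=⌊2975273·117/10000⌋=34810; principal=134619-34810=99809; balance=2975273-99809=2875464
22. interest=⌊2875464·117/10000⌋=33642; principal=134619-33642=100977; balance=2875464-100977=2774487
23. interest=⌊2774487·117/10000⌋=32461; principal=134619-32461=102158; balance=2774487-102158=2672329
24. interest=⌊2672329·117/10000⌋=31266; principal=134619-31266=103353; balance=2672329-103353=2568976
25. interest=⌊2568976·117/10000⌋=30057; principal=134619-30057=104562; balance=2568976-104562=2464414
26. interest=⌊2464414·117/10000⌋=28833; principal=134619-28833=105786; balance=2464414-105786=2358628
27. interest=⌊2358628·117/10000⌋=27595; principal=134619-27595=107024; balance=2358628-107024=2251604
28. interest=⌊2251604·117/10000⌋=26343; principal=134619-26343=108276; balance=2251604-108276=2143328
29. interest=⌊2143328·117/10000⌋=25076; principal=134619-25076=109543; balance=2143328-109543=2033785
30. interest=⌊2033785·117/10000⌋=23795; principal=134619-23795=110824; balance=2033785-110824=1922961
31. interest=⌊1922961·117/10000⌋=22498; principal=134619-22498=112121; balance=1922961-112121=1810840
32. interest=⌊1810840·117/10000⌋=21186; principal=134619-21186=113433; balance=1810840-113433=1697407
33. interest=⌊1697407·117/10000⌋=19859; principal=134619-19859=114760; balance=1697407-114760=1582647
34. interest=⌊1582647·117/10000⌋=18516; principal=134619-18516=116103; balance=1582647-116103=1466544
35. interest=⌊1466544·117/10000⌋=17158; principal=134619-17158=117461; balance=1466544-117461=1349083
36. interest=⌊1349083·117/10000⌋=15784; principal=134619-15784=118835; balance=1349083-118835=1230248
37. interest=⌊1230248·117/10000⌋=14393; principal=134619-14393=120226; balance=1230248-120226=1110022
38. interest=⌊1110022·117/10000⌋=12987; principal=134619-12987=121632; balance=1110022-121632=988390
39. interest=⌊988390·117/10000⌋=11564; principal=134619-11564=123055; balance=988390-123055=865335
40. interest=⌊865335·117/10000⌋=10124; principal=134619-10124=124495; balance=865335-124495=740840
41. interest=⌊740840·117/10000⌋=8667; principal=134619-8667=125952; balance=740840-125952=614888
42. interest=⌊614888·117/10000⌋=7194; principal=134619-7194=127425; balance=614888-127425=487463
43. interest=⌊487463·117/10000⌋=5703; principal=134619-5703=128916; balance=487463-128916=358547
44. interest=⌊358547·117/10000⌋=4194; principal=134619-4194=130425; balance=358547-130425=228122
45. interest=⌊228122·117/10000⌋=2669; principal=134619-2669=131950; balance=228122-131950=96172
46. interest=⌊96172·117/10000⌋=1125; principal=min(134619-1125,96172)=96172; balance=96172-96172=0

1 55527 79092 4666828
2 54601 80018 4586810
3 53665 80954 4505856
4 52718 81901 4423955
5 51760 82859 4341096
6 50790 83829 4257267
7 49810 84809 4172458
8 48817 85802 4086656
9 47813 86806 3999850
10 46798 87821 3912029
11 45770 88849 3823180
12 44731 89888 3733292
13 43679 90940 3642352
14 42615 92004 3550348
15 41539 93080 3457268
16 40450 94169 3363099
17 39348 95271 3267828
18 38233 96386 3171442
19 37105 97514 3073928
20 35964 98655 2975273
21 34810 99809 2875464
22 33642 100977 2774487
23 32461 102158 2672329
24 31266 103353 2568976
25 30057 104562 2464414
26 28833 105786 2358628
27 27595 107024 2251604
28 26343 108276 2143328
29 25076 109543 2033785
30 23795 110824 1922961
31 22498 112121 1810840
32 21186 113433 1697407
33 19859 114760 1582647
34 18516 116103 1466544
35 17158 117461 1349083
36 15784 118835 1230248
37 14393 120226 1110022
38 12987 121632 988390
39 11564 123055 865335
40 10124 124495 740840
41 8667 125952 614888
42 7194 127425 487463
43 5703 128916 358547
44 4194 130425 228122
45 2669 131950 96172
46 1125 96172 0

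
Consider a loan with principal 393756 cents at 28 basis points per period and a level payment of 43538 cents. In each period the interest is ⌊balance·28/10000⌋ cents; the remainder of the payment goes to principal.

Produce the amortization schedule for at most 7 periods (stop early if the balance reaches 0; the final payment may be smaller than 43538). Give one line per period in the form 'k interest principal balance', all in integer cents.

1. interest=⌊393756·28/10000⌋=1102; principal=43538-1102=42436; balance=393756-42436=351320
2. interest=⌊351320·28/10000⌋=983; principal=43538-983=42555; balance=351320-42555=308765
3. interest=⌊308765·28/10000⌋=864; principal=43538-864=42674; balance=308765-42674=266091
4. interest=⌊266091·28/10000⌋=745; principal=43538-745=42793; balance=266091-42793=223298
5. interest=⌊223298·28/10000⌋=625; principal=43538-625=42913; balance=223298-42913=180385
6. interest=⌊180385·28/10000⌋=505; principal=43538-505=43033; balance=180385-43033=137352
7. interest=⌊137352·28/10000⌋=384; principal=43538-384=43154; balance=137352-43154=94198

1 1102 42436 351320
2 983 42555 308765
3 864 42674 266091
4 745 42793 223298
5 625 42913 180385
6 505 43033 137352
7 384 43154 94198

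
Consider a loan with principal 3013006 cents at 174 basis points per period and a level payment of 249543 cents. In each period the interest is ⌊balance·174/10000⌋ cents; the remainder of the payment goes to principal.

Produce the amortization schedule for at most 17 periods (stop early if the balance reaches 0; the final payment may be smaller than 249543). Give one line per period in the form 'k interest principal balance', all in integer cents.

1. interest=⌊3013006·174/10000⌋=52426; principal=249543-52426=197117; balance=3013006-197117=2815889
2. interest=⌊2815889·174/10000⌋=48996; principal=249543-48996=200547; balance=2815889-200547=2615342
3. interest=⌊2615342·174/10000⌋=45506; principal=249543-45506=204037; balance=2615342-204037=2411305
4. interest=⌊2411305·174/10000⌋=41956; principal=249543-41956=207587; balance=2411305-207587=2203718
5. interest=⌊2203718·174/10000⌋=38344; principal=249543-38344=211199; balance=2203718-211199=1992519
6. interest=⌊1992519·174/10000⌋=34669; principal=249543-34669=214874; balance=1992519-214874=1777645
7. interest=⌊1777645·174/10000⌋=30931; principal=249543-30931=218612; balance=1777645-218612=1559033
8. interest=⌊1559033·174/10000⌋=27127; principal=249543-27127=222416; balance=1559033-222416=1336617
9. interest=⌊1336617·174/10000⌋=23257; principal=249543-23257=226286; balance=1336617-226286=1110331
10. interest=⌊1110331·174/10000⌋=19319; principal=249543-19319=230224; balance=1110331-230224=880107
11. interest=⌊880107·174/10000⌋=15313; principal=249543-15313=234230; balance=880107-234230=645877
12. interest=⌊645877·174/10000⌋=11238; principal=249543-11238=238305; balance=645877-238305=407572
13. interest=⌊407572·174/10000⌋=7091; principal=249543-7091=242452; balance=407572-242452=165120
14. interest=⌊165120·174/10000⌋=2873; principal=min(249543-2873,165120)=165120; balance=165120-165120=0

1 52426 197117 2815889
2 48996 200547 2615342
3 45506 204037 2411305
4 41956 207587 2203718
5 38344 211199 1992519
6 34669 214874 1777645
7 30931 218612 1559033
8 27127 222416 1336617
9 23257 226286 1110331
10 19319 230224 880107
11 15313 234230 645877
12 11238 238305 407572
13 7091 242452 165120
14 2873 165120 0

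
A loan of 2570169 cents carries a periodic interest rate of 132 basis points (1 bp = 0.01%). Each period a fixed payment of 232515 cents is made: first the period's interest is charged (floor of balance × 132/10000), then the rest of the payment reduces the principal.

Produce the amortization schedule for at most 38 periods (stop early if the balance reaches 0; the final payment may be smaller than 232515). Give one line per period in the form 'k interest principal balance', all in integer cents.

1. interest=⌊2570169·132/10000⌋=33926; principal=232515-33926=198589; balance=2570169-198589=2371580
2. interest=⌊2371580·132/10000⌋=31304; principal=232515-31304=201211; balance=2371580-201211=2170369
3. interest=⌊2170369·132/10000⌋=28648; principal=232515-28648=203867; balance=2170369-203867=1966502
4. interest=⌊1966502·132/10000⌋=25957; principal=232515-25957=206558; balance=1966502-206558=1759944
5. interest=⌊1759944·132/10000⌋=23231; principal=232515-23231=209284; balance=1759944-209284=1550660
6. interest=⌊1550660·132/10000⌋=20468; principal=232515-20468=212047; balance=1550660-212047=1338613
7. interest=⌊1338613·132/10000⌋=17669; principal=232515-17669=214846; balance=1338613-214846=1123767
8. interest=⌊1123767·132/10000⌋=14833; principal=232515-14833=217682; balance=1123767-217682=906085
9. interest=⌊906085·132/10000⌋=11960; principal=232515-11960=220555; balance=906085-220555=685530
10. interest=⌊685530·132/10000⌋=9048; principal=232515-9048=223467; balance=685530-223467=462063
11. interest=⌊462063·132/10000⌋=6099; principal=232515-6099=226416; balance=462063-226416=235647
12. interest=⌊235647·132/10000⌋=3110; principal=232515-3110=229405; balance=235647-229405=6242
13. interest=⌊6242·132/10000⌋=82; principal=min(232515-82,6242)=6242; balance=6242-6242=0

1 33926 198589 2371580
2 31304 201211 2170369
3 28648 203867 1966502
4 25957 206558 1759944
5 23231 209284 1550660
6 20468 212047 1338613
7 17669 214846 1123767
8 14833 217682 906085
9 11960 220555 685530
10 9048 223467 462063
11 6099 226416 235647
12 3110 229405 6242
13 82 6242 0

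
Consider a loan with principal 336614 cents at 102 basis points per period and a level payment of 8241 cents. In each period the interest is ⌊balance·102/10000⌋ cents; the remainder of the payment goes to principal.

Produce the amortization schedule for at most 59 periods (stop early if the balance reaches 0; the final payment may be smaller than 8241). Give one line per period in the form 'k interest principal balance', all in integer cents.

1 3433 4808 331806
2 3384 4857 326949
3 3334 4907 322042
4 3284 4957 317085
5 3234 5007 312078
6 3183 5058 307020
7 3131 5110 301910
8 3079 5162 296748
9 3026 5215 291533
10 2973 5268 286265
11 2919 5322 280943
12 2865 5376 275567
13 2810 5431 270136
14 2755 5486 264650
15 2699 5542 259108
16 2642 5599 253509
17 2585 5656 247853
18 2528 5713 242140
19 2469 5772 236368
20 2410 5831 230537
21 2351 5890 224647
22 2291 5950 218697
23 2230 6011 212686
24 2169 6072 206614
25 2107 6134 200480
26 2044 6197 194283
27 1981 6260 188023
28 1917 6324 181699
29 1853 6388 175311
30 1788 6453 168858
31 1722 6519 162339
32 1655 6586 155753
33 1588 6653 149100
34 1520 6721 142379
35 1452 6789 135590
36 1383 6858 128732
37 1313 6928 121804
38 1242 6999 114805
39 1171 7070 107735
40 1098 7143 100592
41 1026 7215 93377
42 952 7289 86088
43 878 7363 78725
44 802 7439 71286
45 727 7514 63772
46 650 7591 56181
47 573 7668 48513
48 494 7747 40766
49 415 7826 32940
50 335 7906 25034
51 255 7986 17048
52 173 8068 8980
53 91 8150 830
54 8 830 0

1. interest=⌊336614·102/10000⌋=3433; principal=8241-3433=4808; balance=336614-4808=331806
2. interest=⌊331806·102/10000⌋=3384; principal=8241-3384=4857; balance=331806-4857=326949
3. interest=⌊326949·102/10000⌋=3334; principal=8241-3334=4907; balance=326949-4907=322042
4. interest=⌊322042·102/10000⌋=3284; principal=8241-3284=4957; balance=322042-4957=317085
5. interest=⌊317085·102/10000⌋=3234; principal=8241-3234=5007; balance=317085-5007=312078
6. interest=⌊312078·102/10000⌋=3183; principal=8241-3183=5058; balance=312078-5058=307020
7. interest=⌊307020·102/10000⌋=3131; principal=8241-3131=5110; balance=307020-5110=301910
8. interest=⌊301910·102/10000⌋=3079; principal=8241-3079=5162; balance=301910-5162=296748
9. interest=⌊296748·102/10000⌋=3026; principal=8241-3026=5215; balance=296748-5215=291533
10. interest=⌊291533·102/10000⌋=2973; principal=8241-2973=5268; balance=291533-5268=286265
11. interest=⌊286265·102/10000⌋=2919; principal=8241-2919=5322; balance=286265-5322=280943
12. interest=⌊280943·102/10000⌋=2865; principal=8241-2865=5376; balance=280943-5376=275567
13. interest=⌊275567·102/10000⌋=2810; principal=8241-2810=5431; balance=275567-5431=270136
14. interest=⌊270136·102/10000⌋=2755; principal=8241-2755=5486; balance=270136-5486=264650
15. interest=⌊264650·102/10000⌋=2699; principal=8241-2699=5542; balance=264650-5542=259108
16. interest=⌊259108·102/10000⌋=2642; principal=8241-2642=5599; balance=259108-5599=253509
17. interest=⌊253509·102/10000⌋=2585; principal=8241-2585=5656; balance=253509-5656=247853
18. interest=⌊247853·102/10000⌋=2528; principal=8241-2528=5713; balance=247853-5713=242140
19. interest=⌊242140·102/10000⌋=2469; principal=8241-2469=5772; balance=242140-5772=236368
20. interest=⌊236368·102/10000⌋=2410; principal=8241-2410=5831; balance=236368-5831=230537
21. interest=⌊230537·102/10000⌋=2351; principal=8241-2351=5890; balance=230537-5890=224647
22. interest=⌊224647·102/10000⌋=2291; principal=8241-2291=5950; balance=224647-5950=218697
23. interest=⌊218697·102/10000⌋=2230; principal=8241-2230=6011; balance=218697-6011=212686
24. interest=⌊212686·102/10000⌋=2169; principal=8241-2169=6072; balance=212686-6072=206614
25. interest=⌊206614·102/10000⌋=2107; principal=8241-2107=6134; balance=206614-6134=200480
26. interest=⌊200480·102/10000⌋=2044; principal=8241-2044=6197; balance=200480-6197=194283
27. interest=⌊194283·102/10000⌋=1981; principal=8241-1981=6260; balance=194283-6260=188023
28. interest=⌊188023·102/10000⌋=1917; principal=8241-1917=6324; balance=188023-6324=181699
29. interest=⌊181699·102/10000⌋=1853; principal=8241-1853=6388; balance=181699-6388=175311
30. interest=⌊175311·102/10000⌋=1788; principal=8241-1788=6453; balance=175311-6453=168858
31. interest=⌊168858·102/10000⌋=1722; principal=8241-1722=6519; balance=168858-6519=162339
32. interest=⌊162339·102/10000⌋=1655; principal=8241-1655=6586; balance=162339-6586=155753
33. interest=⌊155753·102/10000⌋=1588; principal=8241-1588=6653; balance=155753-6653=149100
34. interest=⌊149100·102/10000⌋=1520; principal=8241-1520=6721; balance=149100-6721=142379
35. interest=⌊142379·102/10000⌋=1452; principal=8241-1452=6789; balance=142379-6789=135590
36. interest=⌊135590·102/10000⌋=1383; principal=8241-1383=6858; balance=135590-6858=128732
37. interest=⌊128732·102/10000⌋=1313; principal=8241-1313=6928; balance=128732-6928=121804
38. interest=⌊121804·102/10000⌋=1242; principal=8241-1242=6999; balance=121804-6999=114805
39. interest=⌊114805·102/10000⌋=1171; principal=8241-1171=7070; balance=114805-7070=107735
40. interest=⌊107735·102/10000⌋=1098; principal=8241-1098=7143; balance=107735-7143=100592
41. interest=⌊100592·102/10000⌋=1026; principal=8241-1026=7215; balance=100592-7215=93377
42. interest=⌊93377·102/10000⌋=952; principal=8241-952=7289; balance=93377-7289=86088
43. interest=⌊86088·102/10000⌋=878; principal=8241-878=7363; balance=86088-7363=78725
44. interest=⌊78725·102/10000⌋=802; principal=8241-802=7439; balance=78725-7439=71286
45. interest=⌊71286·102/10000⌋=727; principal=8241-727=7514; balance=71286-7514=63772
46. interest=⌊63772·102/10000⌋=650; principal=8241-650=7591; balance=63772-7591=56181
47. interest=⌊56181·102/10000⌋=573; principal=8241-573=7668; balance=56181-7668=48513
48. interest=⌊48513·102/10000⌋=494; principal=8241-494=7747; balance=48513-7747=40766
49. interest=⌊40766·102/10000⌋=415; principal=8241-415=7826; balance=40766-7826=32940
50. interest=⌊32940·102/10000⌋=335; principal=8241-335=7906; balance=32940-7906=25034
51. interest=⌊25034·102/10000⌋=255; principal=8241-255=7986; balance=25034-7986=17048
52. interest=⌊17048·102/10000⌋=173; principal=8241-173=8068; balance=17048-8068=8980
53. interest=⌊8980·102/10000⌋=91; principal=8241-91=8150; balance=8980-8150=830
54. interest=⌊830·102/10000⌋=8; principal=min(8241-8,830)=830; balance=830-830=0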